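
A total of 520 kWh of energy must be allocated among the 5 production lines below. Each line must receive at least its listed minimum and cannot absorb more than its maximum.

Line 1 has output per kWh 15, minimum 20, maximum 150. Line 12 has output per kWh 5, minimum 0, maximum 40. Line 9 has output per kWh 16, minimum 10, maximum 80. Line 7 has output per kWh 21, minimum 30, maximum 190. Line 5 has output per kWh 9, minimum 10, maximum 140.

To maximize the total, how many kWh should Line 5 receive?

Meeting every minimum uses 20+0+10+30+10 = 70 kWh, leaving 450.
Rank by output per kWh: Line 7 21 > Line 9 16 > Line 1 15 > Line 5 9 > Line 12 5.
Line 7: +160 to 190 (cap) — 290 left.
Give Line 9 70 more to hit its cap of 80 — 220 left.
Give Line 1 130 more to hit its cap of 150 — 90 left.
Line 5 has room for 130 more but only 90 remain, so it gets 100.

100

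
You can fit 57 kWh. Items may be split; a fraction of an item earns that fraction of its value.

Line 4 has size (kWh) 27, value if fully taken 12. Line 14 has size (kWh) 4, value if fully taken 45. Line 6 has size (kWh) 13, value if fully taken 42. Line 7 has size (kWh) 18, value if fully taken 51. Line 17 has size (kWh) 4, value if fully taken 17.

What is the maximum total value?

Best value per unit of size first: Line 14 45/4≈11.2, Line 17 17/4≈4.25, Line 6 42/13≈3.23, Line 7 51/18≈2.83, Line 4 12/27≈0.444.
Line 14: take in full, 4 kWh for value 45 ; 53 left.
Line 17: take in full, 4 kWh for value 17 ; 49 left.
Line 6: take in full, 13 kWh for value 42 ; 36 left.
All 18 kWh of Line 7 fit (value 51) ; 18 remain.
Only 18 kWh remain; take 18/27 of Line 4 for value 12×18/27 = 8.
Total value = 163.

163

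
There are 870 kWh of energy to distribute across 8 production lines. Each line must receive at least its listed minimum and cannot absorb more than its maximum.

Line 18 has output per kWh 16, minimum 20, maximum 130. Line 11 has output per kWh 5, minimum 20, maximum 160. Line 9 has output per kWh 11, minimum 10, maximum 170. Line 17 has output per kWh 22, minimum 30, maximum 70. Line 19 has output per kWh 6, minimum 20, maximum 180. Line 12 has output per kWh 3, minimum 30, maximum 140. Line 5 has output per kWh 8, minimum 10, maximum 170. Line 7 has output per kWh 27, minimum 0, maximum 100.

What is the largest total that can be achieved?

Meeting every minimum uses 20+20+10+30+20+30+10+0 = 140 kWh, leaving 730.
Highest output per kWh first: Line 7 27 > Line 17 22 > Line 18 16 > Line 9 11 > Line 5 8 > Line 19 6 > Line 11 5 > Line 12 3.
Line 7: +100 to 100 (cap) — 630 left.
Line 17: +40 to 70 (cap) — 590 left.
Give Line 18 110 more to hit its cap of 130 — 480 left.
Give Line 9 160 more to hit its cap of 170 — 320 left.
Line 5: +160 to 170 (cap) — 160 left.
Line 19 takes 160 more to reach its cap of 180 — 0 left.
Total = 16×130 + 5×20 + 11×170 + 22×70 + 6×180 + 3×30 + 8×170 + 27×100 = 10820.

10820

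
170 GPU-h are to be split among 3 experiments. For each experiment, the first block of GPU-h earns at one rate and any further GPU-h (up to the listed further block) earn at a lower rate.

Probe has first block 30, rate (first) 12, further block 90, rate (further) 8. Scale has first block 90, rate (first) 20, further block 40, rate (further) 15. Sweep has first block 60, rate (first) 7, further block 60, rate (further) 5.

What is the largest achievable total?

2840

Rank every tier by rate: Scale/T1 20 > Scale/T2 15 > Probe/T1 12 > Probe/T2 8 > Sweep/T1 7 > Sweep/T2 5.
Fill Scale T1 block (90 at 20) ; 80 left.
Fill Scale T2 block (40 at 15) ; 40 left.
Probe T1 at 12: fill all 30 ; 10 left.
10 remain; put them into Probe T2 at 8.
Total = 20×90 + 15×40 + 12×30 + 8×10 = 2840.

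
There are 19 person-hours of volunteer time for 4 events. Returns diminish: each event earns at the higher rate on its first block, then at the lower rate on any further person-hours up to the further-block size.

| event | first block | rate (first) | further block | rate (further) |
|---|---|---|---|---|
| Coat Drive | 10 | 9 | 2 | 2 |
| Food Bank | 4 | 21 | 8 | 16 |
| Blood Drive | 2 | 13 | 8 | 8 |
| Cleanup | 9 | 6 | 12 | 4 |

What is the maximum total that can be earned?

Treat each block as its own option and order by rate: Food Bank/tier1 21 > Food Bank/tier2 16 > Blood Drive/tier1 13 > Coat Drive/tier1 9 > Blood Drive/tier2 8 > Cleanup/tier1 6 > Cleanup/tier2 4 > Coat Drive/tier2 2.
Food Bank tier1 at 21: fill all 4 → 15 left.
Food Bank tier2 at 16: fill all 8 → 7 left.
Blood Drive/tier1 (13): +2 → 5 left.
Coat Drive/tier1: +5 of 10 at 9; pool empty.
Total = 21×4 + 16×8 + 13×2 + 9×5 = 283.

283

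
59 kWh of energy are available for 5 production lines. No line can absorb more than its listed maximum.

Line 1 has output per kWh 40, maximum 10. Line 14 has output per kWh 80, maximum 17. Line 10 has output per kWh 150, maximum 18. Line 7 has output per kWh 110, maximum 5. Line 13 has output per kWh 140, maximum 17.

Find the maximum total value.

Highest output per kWh first: Line 10 150 > Line 13 140 > Line 7 110 > Line 14 80 > Line 1 40.
Give Line 10 18 to hit its cap of 18 → 41 left.
Give Line 13 17 to hit its cap of 17 → 24 left.
Give Line 7 5 to hit its cap of 5 → 19 left.
Line 14: +17 to 17 (cap) → 2 left.
Line 1: +2 (room for 10) → 2. Pool exhausted.
Total = 40×2 + 80×17 + 150×18 + 110×5 + 140×17 = 7070.

7070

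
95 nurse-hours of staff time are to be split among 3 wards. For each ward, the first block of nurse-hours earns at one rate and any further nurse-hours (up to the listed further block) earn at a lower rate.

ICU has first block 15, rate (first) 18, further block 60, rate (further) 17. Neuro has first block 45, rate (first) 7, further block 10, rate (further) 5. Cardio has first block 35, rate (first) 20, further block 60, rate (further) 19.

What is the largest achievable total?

Order all 6 blocks by rate: Cardio/first 20 > Cardio/second 19 > ICU/first 18 > ICU/second 17 > Neuro/first 7 > Neuro/second 5.
Cardio/first (20): +35 ; 60 left.
Fill Cardio second block (60 at 19) ; 0 left.
Total = 20×35 + 19×60 = 1840.

1840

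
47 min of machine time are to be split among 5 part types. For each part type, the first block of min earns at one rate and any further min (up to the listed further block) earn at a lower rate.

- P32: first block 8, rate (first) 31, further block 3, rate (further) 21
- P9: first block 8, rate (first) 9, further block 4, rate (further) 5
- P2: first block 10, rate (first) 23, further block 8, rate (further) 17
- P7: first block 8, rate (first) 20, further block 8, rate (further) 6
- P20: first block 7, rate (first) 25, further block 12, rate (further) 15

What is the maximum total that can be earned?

Rank every tier by rate: P32/tier1 31 > P20/tier1 25 > P2/tier1 23 > P32/tier2 21 > P7/tier1 20 > P2/tier2 17 > P20/tier2 15 > P9/tier1 9 > P7/tier2 6 > P9/tier2 5.
Fill P32 tier1 block (8 at 31) — 39 left.
P20/tier1 (25): +7 — 32 left.
Fill P2 tier1 block (10 at 23) — 22 left.
Fill P32 tier2 block (3 at 21) — 19 left.
P7/tier1 (20): +8 — 11 left.
P2/tier2 (17): +8 — 3 left.
P20 tier2 at 15: only 3 left, fill 3.
Total = 31×8 + 25×7 + 23×10 + 21×3 + 20×8 + 17×8 + 15×3 = 1057.

1057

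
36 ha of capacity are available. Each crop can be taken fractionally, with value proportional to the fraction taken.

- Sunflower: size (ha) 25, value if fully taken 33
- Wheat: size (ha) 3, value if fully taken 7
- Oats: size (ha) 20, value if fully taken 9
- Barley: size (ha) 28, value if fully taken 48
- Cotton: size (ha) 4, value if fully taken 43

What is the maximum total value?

Rank by value-to-size ratio: Cotton 43/4≈10.8, Wheat 7/3≈2.33, Barley 48/28≈1.71, Sunflower 33/25≈1.32, Oats 9/20≈0.45.
All 4 ha of Cotton fit (value 43) → 32 remain.
Wheat: take in full, 3 ha for value 7 → 29 left.
Take all of Barley (28 ha, value 48) → 1 ha left.
Fill the last 1 ha with part of Sunflower: 1/25 of it earns 1.32.
Total value = 99.32.

99.32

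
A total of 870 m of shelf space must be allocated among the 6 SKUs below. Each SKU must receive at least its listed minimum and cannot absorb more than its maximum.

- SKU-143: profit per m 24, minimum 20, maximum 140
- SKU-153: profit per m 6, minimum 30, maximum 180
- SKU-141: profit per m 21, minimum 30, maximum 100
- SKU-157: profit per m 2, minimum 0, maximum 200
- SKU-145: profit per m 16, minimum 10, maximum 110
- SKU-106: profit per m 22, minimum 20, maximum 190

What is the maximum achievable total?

Meeting every minimum uses 20+30+30+0+10+20 = 110 m, leaving 760.
Highest profit per m first: SKU-143 24 > SKU-106 22 > SKU-141 21 > SKU-145 16 > SKU-153 6 > SKU-157 2.
Give SKU-143 120 more to hit its cap of 140 ; 640 left.
Give SKU-106 170 more to hit its cap of 190 ; 470 left.
SKU-141 takes 70 more to reach its cap of 100 ; 400 left.
SKU-145 takes 100 more to reach its cap of 110 ; 300 left.
SKU-153: +150 to 180 (cap) ; 150 left.
SKU-157: +150 (room for 200) → 150. Pool exhausted.
Total = 24×140 + 6×180 + 21×100 + 2×150 + 16×110 + 22×190 = 12780.

12780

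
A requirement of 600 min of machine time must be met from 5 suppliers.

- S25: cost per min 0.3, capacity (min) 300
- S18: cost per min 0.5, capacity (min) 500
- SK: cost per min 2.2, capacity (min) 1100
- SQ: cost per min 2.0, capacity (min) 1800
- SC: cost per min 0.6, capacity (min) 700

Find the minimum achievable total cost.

Fill from the cheapest supplier first.
S25 at 0.3: take all 300 min → 300 still needed.
S18 at 0.5: take 300 of its 500 → requirement met.
SC, SQ, SK: unused.
Cost = 300×0.3 + 300×0.5 = 240.

240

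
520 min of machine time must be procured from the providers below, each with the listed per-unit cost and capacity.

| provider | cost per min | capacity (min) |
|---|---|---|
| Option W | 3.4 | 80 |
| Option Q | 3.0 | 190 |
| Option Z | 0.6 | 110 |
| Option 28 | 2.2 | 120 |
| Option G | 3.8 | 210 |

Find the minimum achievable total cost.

1248

Fill from the cheapest provider first.
Take 110 from Option Z at 0.6 — need 410 more.
Take 120 from Option 28 at 2.2 — need 290 more.
Option Q at 3.0: take all 190 min — 100 still needed.
Take 80 from Option W at 3.4 — need 20 more.
Take 20 from Option G at 3.8 to finish.
Cost = 110×0.6 + 120×2.2 + 190×3.0 + 80×3.4 + 20×3.8 = 1248.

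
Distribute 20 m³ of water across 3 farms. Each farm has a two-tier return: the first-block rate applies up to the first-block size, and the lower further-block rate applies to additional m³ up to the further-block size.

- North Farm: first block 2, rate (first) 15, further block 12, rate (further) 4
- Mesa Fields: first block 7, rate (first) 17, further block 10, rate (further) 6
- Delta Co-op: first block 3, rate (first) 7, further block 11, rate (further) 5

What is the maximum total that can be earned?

218

Treat each block as its own option and order by rate: Mesa Fields/tier1 17 > North Farm/tier1 15 > Delta Co-op/tier1 7 > Mesa Fields/tier2 6 > Delta Co-op/tier2 5 > North Farm/tier2 4.
Fill Mesa Fields tier1 block (7 at 17) → 13 left.
Fill North Farm tier1 block (2 at 15) → 11 left.
Delta Co-op tier1 at 7: fill all 3 → 8 left.
Mesa Fields tier2 at 6: only 8 left, fill 8.
Total = 17×7 + 15×2 + 7×3 + 6×8 = 218.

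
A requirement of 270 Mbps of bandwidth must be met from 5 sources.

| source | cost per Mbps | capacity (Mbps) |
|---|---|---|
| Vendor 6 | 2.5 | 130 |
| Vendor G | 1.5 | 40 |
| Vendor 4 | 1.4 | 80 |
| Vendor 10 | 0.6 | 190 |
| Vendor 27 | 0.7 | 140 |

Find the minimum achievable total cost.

Use sources in increasing cost order.
Vendor 10 at 0.6: take all 190 Mbps → 80 still needed.
Vendor 27 at 0.7: take 80 of its 140 → requirement met.
Vendor 4, Vendor G, Vendor 6: unused.
Cost = 190×0.6 + 80×0.7 = 170.

170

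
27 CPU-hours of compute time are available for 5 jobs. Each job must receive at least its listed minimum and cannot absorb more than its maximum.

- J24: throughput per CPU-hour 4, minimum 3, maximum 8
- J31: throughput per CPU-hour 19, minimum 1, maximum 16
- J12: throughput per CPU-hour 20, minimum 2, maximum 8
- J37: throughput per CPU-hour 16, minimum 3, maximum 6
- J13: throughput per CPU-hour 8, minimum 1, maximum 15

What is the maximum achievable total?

456

Meeting every minimum uses 3+1+2+3+1 = 10 CPU-hours, leaving 17.
Order the jobs by throughput per CPU-hour: J12 20 > J31 19 > J37 16 > J13 8 > J24 4.
Give J12 6 more to hit its cap of 8 — 11 left.
J31: +11 (room for 15) → 12. Pool exhausted.
Total = 4×3 + 19×12 + 20×8 + 16×3 + 8×1 = 456.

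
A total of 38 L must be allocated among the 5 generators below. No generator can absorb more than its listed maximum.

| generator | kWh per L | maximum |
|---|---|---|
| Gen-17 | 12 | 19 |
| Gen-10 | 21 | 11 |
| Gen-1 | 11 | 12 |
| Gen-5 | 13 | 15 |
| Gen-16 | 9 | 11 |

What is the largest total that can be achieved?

Highest kWh per L first: Gen-10 21 > Gen-5 13 > Gen-17 12 > Gen-1 11 > Gen-16 9.
Give Gen-10 11 to hit its cap of 11 ; 27 left.
Give Gen-5 15 to hit its cap of 15 ; 12 left.
Gen-17 has room for 19 but only 12 remain, so it gets 12.
Total = 12×12 + 21×11 + 13×15 = 570.

570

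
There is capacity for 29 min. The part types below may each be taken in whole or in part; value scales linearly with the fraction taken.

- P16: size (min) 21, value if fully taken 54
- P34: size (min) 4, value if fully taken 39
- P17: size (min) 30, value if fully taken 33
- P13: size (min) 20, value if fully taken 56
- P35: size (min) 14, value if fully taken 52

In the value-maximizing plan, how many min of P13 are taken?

Best value per unit of size first: P34 39/4≈9.75, P35 52/14≈3.71, P13 56/20≈2.8, P16 54/21≈2.57, P17 33/30≈1.1.
All 4 min of P34 fit (value 39) → 25 remain.
Take all of P35 (14 min, value 52) → 11 min left.
11 min left: a 11/20 share of P13 gives 56×11/20 = 30.8.

11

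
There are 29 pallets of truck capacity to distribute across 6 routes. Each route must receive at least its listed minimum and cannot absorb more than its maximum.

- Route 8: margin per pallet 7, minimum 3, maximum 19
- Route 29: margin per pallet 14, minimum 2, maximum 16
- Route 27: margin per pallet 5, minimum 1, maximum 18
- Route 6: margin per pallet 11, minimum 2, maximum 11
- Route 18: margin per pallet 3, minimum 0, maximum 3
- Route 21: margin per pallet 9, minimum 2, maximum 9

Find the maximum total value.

Meeting every minimum uses 3+2+1+2+0+2 = 10 pallets, leaving 19.
Order the routes by margin per pallet: Route 29 14 > Route 6 11 > Route 21 9 > Route 8 7 > Route 27 5 > Route 18 3.
Give Route 29 14 more to hit its cap of 16 ; 5 left.
Route 6: +5 (room for 9) → 7. Pool exhausted.
Total = 7×3 + 14×16 + 5×1 + 11×7 + 9×2 = 345.

345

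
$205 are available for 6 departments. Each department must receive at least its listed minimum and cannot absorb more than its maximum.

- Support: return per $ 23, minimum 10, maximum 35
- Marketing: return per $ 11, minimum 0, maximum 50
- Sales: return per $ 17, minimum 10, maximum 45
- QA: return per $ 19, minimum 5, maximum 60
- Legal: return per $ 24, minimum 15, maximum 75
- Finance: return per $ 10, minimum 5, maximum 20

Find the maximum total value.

Meeting every minimum uses 10+0+10+5+15+5 = 45 $, leaving 160.
Order the departments by return per $: Legal 24 > Support 23 > QA 19 > Sales 17 > Marketing 11 > Finance 10.
Legal: +60 to 75 (cap) → 100 left.
Support takes 25 more to reach its cap of 35 → 75 left.
Give QA 55 more to hit its cap of 60 → 20 left.
Sales has room for 35 more but only 20 remain, so it gets 30.
Total = 23×35 + 17×30 + 19×60 + 24×75 + 10×5 = 4305.

4305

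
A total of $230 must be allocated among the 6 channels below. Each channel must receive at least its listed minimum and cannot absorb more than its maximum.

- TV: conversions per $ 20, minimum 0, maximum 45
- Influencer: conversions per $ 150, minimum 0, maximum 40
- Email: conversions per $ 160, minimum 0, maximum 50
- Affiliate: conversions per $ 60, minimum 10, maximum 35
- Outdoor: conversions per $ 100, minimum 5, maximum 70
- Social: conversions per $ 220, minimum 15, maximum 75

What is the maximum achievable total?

36600

Meeting every minimum uses 0+0+0+10+5+15 = 30 $, leaving 200.
Order the channels by conversions per $: Social 220 > Email 160 > Influencer 150 > Outdoor 100 > Affiliate 60 > TV 20.
Social takes 60 more to reach its cap of 75 → 140 left.
Email: +50 to 50 (cap) → 90 left.
Influencer takes 40 more to reach its cap of 40 → 50 left.
Only 50 left; Outdoor takes them to reach 55.
Total = 150×40 + 160×50 + 60×10 + 100×55 + 220×75 = 36600.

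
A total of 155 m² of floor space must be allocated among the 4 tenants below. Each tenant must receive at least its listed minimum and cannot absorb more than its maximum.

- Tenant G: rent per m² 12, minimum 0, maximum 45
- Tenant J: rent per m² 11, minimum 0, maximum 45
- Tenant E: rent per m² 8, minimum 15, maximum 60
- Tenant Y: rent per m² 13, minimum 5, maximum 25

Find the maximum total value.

1680

Meeting every minimum uses 0+0+15+5 = 20 m², leaving 135.
Order the tenants by rent per m²: Tenant Y 13 > Tenant G 12 > Tenant J 11 > Tenant E 8.
Tenant Y takes 20 more to reach its cap of 25 → 115 left.
Give Tenant G 45 more to hit its cap of 45 → 70 left.
Tenant J takes 45 more to reach its cap of 45 → 25 left.
Only 25 left; Tenant E takes them to reach 40.
Total = 12×45 + 11×45 + 8×40 + 13×25 = 1680.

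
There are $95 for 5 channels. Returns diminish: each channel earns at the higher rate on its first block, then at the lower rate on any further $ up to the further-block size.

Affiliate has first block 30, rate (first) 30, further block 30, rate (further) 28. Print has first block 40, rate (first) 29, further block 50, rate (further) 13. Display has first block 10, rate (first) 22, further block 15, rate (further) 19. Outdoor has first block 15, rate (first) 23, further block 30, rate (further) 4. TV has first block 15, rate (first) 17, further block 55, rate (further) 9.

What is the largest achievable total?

Rank every tier by rate: Affiliate/T1 30 > Print/T1 29 > Affiliate/T2 28 > Outdoor/T1 23 > Display/T1 22 > Display/T2 19 > TV/T1 17 > Print/T2 13 > TV/T2 9 > Outdoor/T2 4.
Affiliate/T1 (30): +30 — 65 left.
Print/T1 (29): +40 — 25 left.
25 remain; put them into Affiliate T2 at 28.
Total = 30×30 + 29×40 + 28×25 = 2760.

2760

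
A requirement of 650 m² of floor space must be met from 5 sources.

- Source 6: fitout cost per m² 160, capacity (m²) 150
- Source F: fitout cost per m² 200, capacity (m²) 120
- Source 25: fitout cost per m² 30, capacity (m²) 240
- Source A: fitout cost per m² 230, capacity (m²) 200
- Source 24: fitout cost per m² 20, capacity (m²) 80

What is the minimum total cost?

Cheapest first:
Source 24 (20): use full 80 → 570 m² to go.
Source 25 (30): use full 240 → 330 m² to go.
Source 6 (160): use full 150 → 180 m² to go.
Source F (200): use full 120 → 60 m² to go.
Take 60 from Source A at 230 to finish.
Cost = 80×20 + 240×30 + 150×160 + 120×200 + 60×230 = 70600.

70600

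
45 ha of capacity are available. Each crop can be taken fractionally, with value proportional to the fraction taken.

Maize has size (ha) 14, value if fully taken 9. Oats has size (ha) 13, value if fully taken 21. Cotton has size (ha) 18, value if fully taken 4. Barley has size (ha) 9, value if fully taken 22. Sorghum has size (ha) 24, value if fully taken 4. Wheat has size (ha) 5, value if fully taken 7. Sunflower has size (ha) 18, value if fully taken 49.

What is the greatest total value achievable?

99

Sort by value density: Sunflower 49/18≈2.72, Barley 22/9≈2.44, Oats 21/13≈1.62, Wheat 7/5≈1.4, Maize 9/14≈0.643, Cotton 4/18≈0.222, Sorghum 4/24≈0.167.
All 18 ha of Sunflower fit (value 49) ; 27 remain.
Barley: take in full, 9 ha for value 22 ; 18 left.
Take all of Oats (13 ha, value 21) ; 5 ha left.
All 5 ha of Wheat fit (value 7) ; 0 remain.
Total value = 99.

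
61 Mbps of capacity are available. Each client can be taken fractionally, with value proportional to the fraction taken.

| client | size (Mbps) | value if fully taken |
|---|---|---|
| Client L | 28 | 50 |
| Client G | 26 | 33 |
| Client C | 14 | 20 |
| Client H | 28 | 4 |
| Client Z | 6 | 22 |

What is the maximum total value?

Sort by value density: Client Z 22/6≈3.67, Client L 50/28≈1.79, Client C 20/14≈1.43, Client G 33/26≈1.27, Client H 4/28≈0.143.
All 6 Mbps of Client Z fit (value 22) ; 55 remain.
Client L: take in full, 28 Mbps for value 50 ; 27 left.
Take all of Client C (14 Mbps, value 20) ; 13 Mbps left.
13 Mbps left: a 13/26 share of Client G gives 33×13/26 = 16.5.
Total value = 108.5.

108.5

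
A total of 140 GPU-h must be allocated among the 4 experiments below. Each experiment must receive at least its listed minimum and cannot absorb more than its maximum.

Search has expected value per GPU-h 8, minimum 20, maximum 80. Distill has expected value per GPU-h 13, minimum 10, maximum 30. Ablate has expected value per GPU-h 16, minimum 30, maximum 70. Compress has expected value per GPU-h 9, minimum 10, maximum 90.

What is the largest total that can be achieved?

Meeting every minimum uses 20+10+30+10 = 70 GPU-h, leaving 70.
Highest expected value per GPU-h first: Ablate 16 > Distill 13 > Compress 9 > Search 8.
Ablate takes 40 more to reach its cap of 70 — 30 left.
Give Distill 20 more to hit its cap of 30 — 10 left.
Compress: +10 (room for 80) → 20. Pool exhausted.
Total = 8×20 + 13×30 + 16×70 + 9×20 = 1850.

1850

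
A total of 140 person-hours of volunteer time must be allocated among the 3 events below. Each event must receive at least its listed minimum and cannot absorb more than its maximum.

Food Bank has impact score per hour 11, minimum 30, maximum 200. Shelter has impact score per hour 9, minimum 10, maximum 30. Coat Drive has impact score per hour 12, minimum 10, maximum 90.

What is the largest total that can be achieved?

Meeting every minimum uses 30+10+10 = 50 person-hours, leaving 90.
Rank by impact score per hour: Coat Drive 12 > Food Bank 11 > Shelter 9.
Coat Drive takes 80 more to reach its cap of 90 — 10 left.
Only 10 left; Food Bank takes them to reach 40.
Total = 11×40 + 9×10 + 12×90 = 1610.

1610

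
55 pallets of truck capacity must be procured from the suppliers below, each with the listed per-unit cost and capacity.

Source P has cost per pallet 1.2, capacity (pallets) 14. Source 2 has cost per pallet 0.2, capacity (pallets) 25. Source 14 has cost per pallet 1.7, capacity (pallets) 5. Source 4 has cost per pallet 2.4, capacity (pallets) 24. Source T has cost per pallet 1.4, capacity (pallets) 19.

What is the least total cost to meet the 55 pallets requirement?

Cheapest first:
Source 2 (0.2): use full 25 → 30 pallets to go.
Take 14 from Source P at 1.2 → need 16 more.
Take 16 from Source T at 1.4 to finish.
Source 14, Source 4: unused.
Cost = 25×0.2 + 14×1.2 + 16×1.4 = 44.2.

44.2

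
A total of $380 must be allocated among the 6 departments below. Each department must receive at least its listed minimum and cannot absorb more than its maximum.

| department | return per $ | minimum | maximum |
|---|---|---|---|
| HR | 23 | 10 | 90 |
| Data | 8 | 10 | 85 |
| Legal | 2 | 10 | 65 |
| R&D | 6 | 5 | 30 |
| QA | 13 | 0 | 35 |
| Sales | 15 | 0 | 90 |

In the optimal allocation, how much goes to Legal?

Meeting every minimum uses 10+10+10+5+0+0 = 35 $, leaving 345.
Highest return per $ first: HR 23 > Sales 15 > QA 13 > Data 8 > R&D 6 > Legal 2.
HR: +80 to 90 (cap) ; 265 left.
Give Sales 90 more to hit its cap of 90 ; 175 left.
Give QA 35 more to hit its cap of 35 ; 140 left.
Give Data 75 more to hit its cap of 85 ; 65 left.
R&D takes 25 more to reach its cap of 30 ; 40 left.
Only 40 left; Legal takes them to reach 50.

50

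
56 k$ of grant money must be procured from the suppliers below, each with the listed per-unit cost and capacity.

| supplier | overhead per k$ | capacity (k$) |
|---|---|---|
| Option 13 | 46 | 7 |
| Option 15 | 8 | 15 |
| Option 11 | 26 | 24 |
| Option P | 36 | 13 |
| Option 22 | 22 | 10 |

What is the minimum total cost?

1216

Cheapest first:
Option 15 (8): use full 15 — 41 k$ to go.
Take 10 from Option 22 at 22 — need 31 more.
Option 11 (26): use full 24 — 7 k$ to go.
Option P (36): take the remaining 7 — done.
Option 13: unused.
Cost = 15×8 + 10×22 + 24×26 + 7×36 = 1216.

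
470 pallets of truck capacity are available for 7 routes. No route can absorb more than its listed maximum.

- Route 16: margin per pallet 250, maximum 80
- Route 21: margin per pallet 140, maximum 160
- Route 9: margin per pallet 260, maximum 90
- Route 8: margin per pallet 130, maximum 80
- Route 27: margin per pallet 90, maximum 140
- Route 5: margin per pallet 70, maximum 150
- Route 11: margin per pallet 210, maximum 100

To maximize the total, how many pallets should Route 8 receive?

Rank by margin per pallet: Route 9 260 > Route 16 250 > Route 11 210 > Route 21 140 > Route 8 130 > Route 27 90 > Route 5 70.
Route 9 takes 90 to reach its cap of 90 → 380 left.
Route 16: +80 to 80 (cap) → 300 left.
Route 11 takes 100 to reach its cap of 100 → 200 left.
Give Route 21 160 to hit its cap of 160 → 40 left.
Route 8 has room for 80 but only 40 remain, so it gets 40.

40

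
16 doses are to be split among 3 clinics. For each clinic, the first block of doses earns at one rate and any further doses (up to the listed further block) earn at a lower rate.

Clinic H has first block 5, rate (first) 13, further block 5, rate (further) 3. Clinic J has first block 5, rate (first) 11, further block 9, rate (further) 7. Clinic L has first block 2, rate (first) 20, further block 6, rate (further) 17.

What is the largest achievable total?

240

Order all 6 blocks by rate: Clinic L/first 20 > Clinic L/second 17 > Clinic H/first 13 > Clinic J/first 11 > Clinic J/second 7 > Clinic H/second 3.
Clinic L first at 20: fill all 2 ; 14 left.
Clinic L/second (17): +6 ; 8 left.
Fill Clinic H first block (5 at 13) ; 3 left.
Clinic J first at 11: only 3 left, fill 3.
Total = 20×2 + 17×6 + 13×5 + 11×3 = 240.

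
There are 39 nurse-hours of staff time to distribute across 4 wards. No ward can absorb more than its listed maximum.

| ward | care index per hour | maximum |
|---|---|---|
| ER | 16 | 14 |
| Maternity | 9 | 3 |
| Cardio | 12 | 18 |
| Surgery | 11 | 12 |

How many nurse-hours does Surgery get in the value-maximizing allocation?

7

Order the wards by care index per hour: ER 16 > Cardio 12 > Surgery 11 > Maternity 9.
ER: +14 to 14 (cap) ; 25 left.
Cardio takes 18 to reach its cap of 18 ; 7 left.
Surgery has room for 12 but only 7 remain, so it gets 7.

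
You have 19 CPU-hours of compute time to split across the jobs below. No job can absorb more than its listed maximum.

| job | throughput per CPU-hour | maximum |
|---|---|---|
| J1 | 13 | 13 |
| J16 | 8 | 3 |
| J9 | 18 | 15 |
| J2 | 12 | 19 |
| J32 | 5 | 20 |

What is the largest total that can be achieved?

322

Highest throughput per CPU-hour first: J9 18 > J1 13 > J2 12 > J16 8 > J32 5.
Give J9 15 to hit its cap of 15 → 4 left.
J1 has room for 13 but only 4 remain, so it gets 4.
Total = 13×4 + 18×15 = 322.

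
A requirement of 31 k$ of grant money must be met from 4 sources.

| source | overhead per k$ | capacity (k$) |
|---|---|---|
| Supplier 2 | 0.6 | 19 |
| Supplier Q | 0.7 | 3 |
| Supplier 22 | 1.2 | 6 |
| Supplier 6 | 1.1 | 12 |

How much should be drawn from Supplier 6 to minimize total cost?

9

Cheapest first:
Supplier 2 at 0.6: take all 19 k$ → 12 still needed.
Supplier Q at 0.7: take all 3 k$ → 9 still needed.
Supplier 6 at 1.1: take 9 of its 12 → requirement met.
Supplier 22: unused.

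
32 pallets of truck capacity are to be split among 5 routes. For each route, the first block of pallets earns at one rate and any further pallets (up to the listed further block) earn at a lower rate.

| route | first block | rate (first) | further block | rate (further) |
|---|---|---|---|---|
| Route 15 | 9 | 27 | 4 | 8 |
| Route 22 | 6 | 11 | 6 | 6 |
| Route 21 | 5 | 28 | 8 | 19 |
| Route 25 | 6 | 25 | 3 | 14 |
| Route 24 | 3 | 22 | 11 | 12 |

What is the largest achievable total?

Treat each block as its own option and order by rate: Route 21/tier1 28 > Route 15/tier1 27 > Route 25/tier1 25 > Route 24/tier1 22 > Route 21/tier2 19 > Route 25/tier2 14 > Route 24/tier2 12 > Route 22/tier1 11 > Route 15/tier2 8 > Route 22/tier2 6.
Fill Route 21 tier1 block (5 at 28) ; 27 left.
Route 15 tier1 at 27: fill all 9 ; 18 left.
Fill Route 25 tier1 block (6 at 25) ; 12 left.
Route 24 tier1 at 22: fill all 3 ; 9 left.
Route 21 tier2 at 19: fill all 8 ; 1 left.
1 remain; put them into Route 25 tier2 at 14.
Total = 28×5 + 27×9 + 25×6 + 22×3 + 19×8 + 14×1 = 765.

765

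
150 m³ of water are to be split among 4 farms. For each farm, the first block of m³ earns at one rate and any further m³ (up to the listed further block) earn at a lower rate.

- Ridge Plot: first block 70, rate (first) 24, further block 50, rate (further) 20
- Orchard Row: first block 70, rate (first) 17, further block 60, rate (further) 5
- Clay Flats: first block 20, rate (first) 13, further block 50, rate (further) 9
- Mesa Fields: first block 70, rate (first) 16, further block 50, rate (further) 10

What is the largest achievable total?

Rank every tier by rate: Ridge Plot/tier1 24 > Ridge Plot/tier2 20 > Orchard Row/tier1 17 > Mesa Fields/tier1 16 > Clay Flats/tier1 13 > Mesa Fields/tier2 10 > Clay Flats/tier2 9 > Orchard Row/tier2 5.
Ridge Plot/tier1 (24): +70 — 80 left.
Ridge Plot tier2 at 20: fill all 50 — 30 left.
Orchard Row/tier1: +30 of 70 at 17; pool empty.
Total = 24×70 + 20×50 + 17×30 = 3190.

3190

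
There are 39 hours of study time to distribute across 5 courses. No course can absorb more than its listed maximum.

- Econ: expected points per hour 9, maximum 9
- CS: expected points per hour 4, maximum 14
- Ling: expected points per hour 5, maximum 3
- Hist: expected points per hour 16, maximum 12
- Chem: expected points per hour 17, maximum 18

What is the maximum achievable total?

Order the courses by expected points per hour: Chem 17 > Hist 16 > Econ 9 > Ling 5 > CS 4.
Chem takes 18 to reach its cap of 18 ; 21 left.
Hist: +12 to 12 (cap) ; 9 left.
Econ: +9 to 9 (cap) ; 0 left.
Total = 9×9 + 16×12 + 17×18 = 579.

579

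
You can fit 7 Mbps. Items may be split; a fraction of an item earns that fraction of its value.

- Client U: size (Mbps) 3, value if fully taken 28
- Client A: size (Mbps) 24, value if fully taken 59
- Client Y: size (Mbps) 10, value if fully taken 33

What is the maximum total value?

Sort by value density: Client U 28/3≈9.33, Client Y 33/10≈3.3, Client A 59/24≈2.46.
Client U: take in full, 3 Mbps for value 28 → 4 left.
Fill the last 4 Mbps with part of Client Y: 4/10 of it earns 13.2.
Total value = 41.2.

41.2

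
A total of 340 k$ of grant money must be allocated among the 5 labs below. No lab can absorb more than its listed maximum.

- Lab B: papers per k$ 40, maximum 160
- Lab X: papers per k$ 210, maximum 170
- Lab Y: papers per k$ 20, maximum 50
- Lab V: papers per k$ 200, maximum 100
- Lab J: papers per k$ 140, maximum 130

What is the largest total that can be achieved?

65500

Rank by papers per k$: Lab X 210 > Lab V 200 > Lab J 140 > Lab B 40 > Lab Y 20.
Give Lab X 170 to hit its cap of 170 ; 170 left.
Lab V takes 100 to reach its cap of 100 ; 70 left.
Only 70 left; Lab J takes them to reach 70.
Total = 210×170 + 200×100 + 140×70 = 65500.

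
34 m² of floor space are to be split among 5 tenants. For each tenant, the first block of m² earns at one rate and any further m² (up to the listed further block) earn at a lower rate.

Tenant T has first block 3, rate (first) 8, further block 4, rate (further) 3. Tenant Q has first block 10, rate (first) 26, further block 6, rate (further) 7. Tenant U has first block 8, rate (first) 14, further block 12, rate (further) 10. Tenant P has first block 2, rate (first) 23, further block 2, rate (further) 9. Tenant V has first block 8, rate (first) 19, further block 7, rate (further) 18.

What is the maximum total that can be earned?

682

Treat each block as its own option and order by rate: Tenant Q/tier1 26 > Tenant P/tier1 23 > Tenant V/tier1 19 > Tenant V/tier2 18 > Tenant U/tier1 14 > Tenant U/tier2 10 > Tenant P/tier2 9 > Tenant T/tier1 8 > Tenant Q/tier2 7 > Tenant T/tier2 3.
Tenant Q/tier1 (26): +10 — 24 left.
Fill Tenant P tier1 block (2 at 23) — 22 left.
Tenant V/tier1 (19): +8 — 14 left.
Tenant V/tier2 (18): +7 — 7 left.
Tenant U/tier1: +7 of 8 at 14; pool empty.
Total = 26×10 + 23×2 + 19×8 + 18×7 + 14×7 = 682.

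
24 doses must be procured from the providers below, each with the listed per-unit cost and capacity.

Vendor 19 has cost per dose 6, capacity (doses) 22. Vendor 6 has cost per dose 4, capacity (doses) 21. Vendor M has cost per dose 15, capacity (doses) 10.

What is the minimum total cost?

102

Fill from the cheapest provider first.
Take 21 from Vendor 6 at 4 — need 3 more.
Vendor 19 (6): take the remaining 3 — done.
Vendor M: unused.
Cost = 21×4 + 3×6 = 102.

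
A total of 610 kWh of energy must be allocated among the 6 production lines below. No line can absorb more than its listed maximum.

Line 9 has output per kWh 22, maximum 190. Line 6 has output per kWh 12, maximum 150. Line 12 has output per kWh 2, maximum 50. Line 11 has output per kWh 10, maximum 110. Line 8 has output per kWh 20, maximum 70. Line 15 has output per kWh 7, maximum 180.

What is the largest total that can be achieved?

9110

Order the production lines by output per kWh: Line 9 22 > Line 8 20 > Line 6 12 > Line 11 10 > Line 15 7 > Line 12 2.
Line 9: +190 to 190 (cap) — 420 left.
Give Line 8 70 to hit its cap of 70 — 350 left.
Line 6 takes 150 to reach its cap of 150 — 200 left.
Line 11: +110 to 110 (cap) — 90 left.
Line 15: +90 (room for 180) → 90. Pool exhausted.
Total = 22×190 + 12×150 + 10×110 + 20×70 + 7×90 = 9110.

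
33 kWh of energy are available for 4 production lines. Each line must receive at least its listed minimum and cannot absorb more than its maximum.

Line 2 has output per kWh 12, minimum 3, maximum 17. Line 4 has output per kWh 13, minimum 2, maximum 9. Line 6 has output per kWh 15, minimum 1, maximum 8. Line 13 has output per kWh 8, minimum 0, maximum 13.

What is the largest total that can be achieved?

429

Meeting every minimum uses 3+2+1+0 = 6 kWh, leaving 27.
Rank by output per kWh: Line 6 15 > Line 4 13 > Line 2 12 > Line 13 8.
Line 6: +7 to 8 (cap) → 20 left.
Give Line 4 7 more to hit its cap of 9 → 13 left.
Line 2: +13 (room for 14) → 16. Pool exhausted.
Total = 12×16 + 13×9 + 15×8 = 429.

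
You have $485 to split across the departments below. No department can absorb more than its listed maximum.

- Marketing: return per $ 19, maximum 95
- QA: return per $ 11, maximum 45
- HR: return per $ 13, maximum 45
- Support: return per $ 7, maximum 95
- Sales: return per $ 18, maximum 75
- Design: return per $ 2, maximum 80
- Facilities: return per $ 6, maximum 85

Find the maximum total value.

Rank by return per $: Marketing 19 > Sales 18 > HR 13 > QA 11 > Support 7 > Facilities 6 > Design 2.
Marketing takes 95 to reach its cap of 95 → 390 left.
Sales: +75 to 75 (cap) → 315 left.
Give HR 45 to hit its cap of 45 → 270 left.
QA: +45 to 45 (cap) → 225 left.
Give Support 95 to hit its cap of 95 → 130 left.
Facilities: +85 to 85 (cap) → 45 left.
Design: +45 (room for 80) → 45. Pool exhausted.
Total = 19×95 + 11×45 + 13×45 + 7×95 + 18×75 + 2×45 + 6×85 = 5500.

5500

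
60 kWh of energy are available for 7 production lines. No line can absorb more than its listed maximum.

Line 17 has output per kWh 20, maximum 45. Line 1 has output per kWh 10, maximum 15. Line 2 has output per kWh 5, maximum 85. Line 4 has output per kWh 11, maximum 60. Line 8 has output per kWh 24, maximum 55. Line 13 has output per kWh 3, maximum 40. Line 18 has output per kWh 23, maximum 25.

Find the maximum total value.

Rank by output per kWh: Line 8 24 > Line 18 23 > Line 17 20 > Line 4 11 > Line 1 10 > Line 2 5 > Line 13 3.
Give Line 8 55 to hit its cap of 55 → 5 left.
Line 18 has room for 25 but only 5 remain, so it gets 5.
Total = 24×55 + 23×5 = 1435.

1435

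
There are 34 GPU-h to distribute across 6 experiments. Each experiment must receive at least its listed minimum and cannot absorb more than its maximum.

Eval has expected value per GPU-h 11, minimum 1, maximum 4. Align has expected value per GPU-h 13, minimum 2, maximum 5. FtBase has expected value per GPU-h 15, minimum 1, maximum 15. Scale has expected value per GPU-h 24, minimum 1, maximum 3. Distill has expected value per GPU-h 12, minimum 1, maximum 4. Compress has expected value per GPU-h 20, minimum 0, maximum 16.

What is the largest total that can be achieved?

Meeting every minimum uses 1+2+1+1+1+0 = 6 GPU-h, leaving 28.
Highest expected value per GPU-h first: Scale 24 > Compress 20 > FtBase 15 > Align 13 > Distill 12 > Eval 11.
Scale: +2 to 3 (cap) — 26 left.
Compress takes 16 more to reach its cap of 16 — 10 left.
FtBase has room for 14 more but only 10 remain, so it gets 11.
Total = 11×1 + 13×2 + 15×11 + 24×3 + 12×1 + 20×16 = 606.

606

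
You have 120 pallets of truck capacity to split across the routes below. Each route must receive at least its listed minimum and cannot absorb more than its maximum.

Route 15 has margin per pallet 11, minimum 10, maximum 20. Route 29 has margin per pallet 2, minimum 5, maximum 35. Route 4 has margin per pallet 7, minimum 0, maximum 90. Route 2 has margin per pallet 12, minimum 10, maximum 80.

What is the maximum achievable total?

1295

Meeting every minimum uses 10+5+0+10 = 25 pallets, leaving 95.
Highest margin per pallet first: Route 2 12 > Route 15 11 > Route 4 7 > Route 29 2.
Route 2: +70 to 80 (cap) → 25 left.
Give Route 15 10 more to hit its cap of 20 → 15 left.
Route 4 has room for 90 more but only 15 remain, so it gets 15.
Total = 11×20 + 2×5 + 7×15 + 12×80 = 1295.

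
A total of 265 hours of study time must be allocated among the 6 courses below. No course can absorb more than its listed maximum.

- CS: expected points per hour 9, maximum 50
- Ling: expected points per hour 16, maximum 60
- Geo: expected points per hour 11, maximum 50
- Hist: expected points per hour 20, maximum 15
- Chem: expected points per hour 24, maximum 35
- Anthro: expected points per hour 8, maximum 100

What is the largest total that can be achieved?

Order the courses by expected points per hour: Chem 24 > Hist 20 > Ling 16 > Geo 11 > CS 9 > Anthro 8.
Chem takes 35 to reach its cap of 35 → 230 left.
Hist takes 15 to reach its cap of 15 → 215 left.
Give Ling 60 to hit its cap of 60 → 155 left.
Geo takes 50 to reach its cap of 50 → 105 left.
CS takes 50 to reach its cap of 50 → 55 left.
Anthro has room for 100 but only 55 remain, so it gets 55.
Total = 9×50 + 16×60 + 11×50 + 20×15 + 24×35 + 8×55 = 3540.

3540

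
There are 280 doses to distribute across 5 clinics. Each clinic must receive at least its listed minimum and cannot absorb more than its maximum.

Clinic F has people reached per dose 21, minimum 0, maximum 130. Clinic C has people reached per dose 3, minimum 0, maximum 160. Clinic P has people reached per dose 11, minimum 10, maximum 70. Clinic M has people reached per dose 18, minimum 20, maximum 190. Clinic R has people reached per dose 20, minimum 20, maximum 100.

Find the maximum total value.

5560

Meeting every minimum uses 0+0+10+20+20 = 50 doses, leaving 230.
Highest people reached per dose first: Clinic F 21 > Clinic R 20 > Clinic M 18 > Clinic P 11 > Clinic C 3.
Give Clinic F 130 more to hit its cap of 130 ; 100 left.
Clinic R takes 80 more to reach its cap of 100 ; 20 left.
Only 20 left; Clinic M takes them to reach 40.
Total = 21×130 + 11×10 + 18×40 + 20×100 = 5560.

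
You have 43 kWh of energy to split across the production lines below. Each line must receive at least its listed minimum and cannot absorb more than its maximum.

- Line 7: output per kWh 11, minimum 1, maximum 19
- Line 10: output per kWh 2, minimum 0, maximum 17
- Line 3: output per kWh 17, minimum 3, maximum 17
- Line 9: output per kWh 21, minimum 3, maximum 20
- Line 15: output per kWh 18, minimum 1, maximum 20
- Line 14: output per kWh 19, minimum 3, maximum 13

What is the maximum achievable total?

837

Meeting every minimum uses 1+0+3+3+1+3 = 11 kWh, leaving 32.
Order the production lines by output per kWh: Line 9 21 > Line 14 19 > Line 15 18 > Line 3 17 > Line 7 11 > Line 10 2.
Line 9: +17 to 20 (cap) ; 15 left.
Line 14: +10 to 13 (cap) ; 5 left.
Only 5 left; Line 15 takes them to reach 6.
Total = 11×1 + 17×3 + 21×20 + 18×6 + 19×13 = 837.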